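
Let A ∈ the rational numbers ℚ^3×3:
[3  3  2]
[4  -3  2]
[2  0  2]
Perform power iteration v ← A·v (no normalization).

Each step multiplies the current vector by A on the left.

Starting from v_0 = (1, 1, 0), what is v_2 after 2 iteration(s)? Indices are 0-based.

v_2 = (25, 25, 16)

v_0 = (1, 1, 0).
v_1 = A·v_0 = (6, 1, 2).
v_2 = A·v_1 = (25, 25, 16).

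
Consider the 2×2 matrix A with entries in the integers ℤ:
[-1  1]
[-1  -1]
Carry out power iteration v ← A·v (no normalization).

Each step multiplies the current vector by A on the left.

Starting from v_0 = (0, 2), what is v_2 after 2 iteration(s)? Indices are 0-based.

v_2 = (-4, 0)

v_0 = (0, 2).
v_1 = A·v_0 = (2, -2).
v_2 = A·v_1 = (-4, 0).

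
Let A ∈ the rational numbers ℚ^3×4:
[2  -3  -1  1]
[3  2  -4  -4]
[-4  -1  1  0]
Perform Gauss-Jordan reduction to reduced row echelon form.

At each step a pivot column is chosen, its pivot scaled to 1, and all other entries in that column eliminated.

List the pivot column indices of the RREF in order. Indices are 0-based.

pivot columns: 0, 1, 2

[1] R0 /= 2  ⇒  (1, -3/2, -1/2, 1/2)
     R1 -= 3·R0  ⇒  (0, 13/2, -5/2, -11/2)
     R2 -= -4·R0  ⇒  (0, -7, -1, 2)
[2] R1 /= 13/2  ⇒  (0, 1, -5/13, -11/13)
     R0 -= -3/2·R1  ⇒  (1, 0, -14/13, -10/13)
     R2 -= -7·R1  ⇒  (0, 0, -48/13, -51/13)
[3] R2 /= -48/13  ⇒  (0, 0, 1, 17/16)
     R0 -= -14/13·R2  ⇒  (1, 0, 0, 3/8)
     R1 -= -5/13·R2  ⇒  (0, 1, 0, -7/16)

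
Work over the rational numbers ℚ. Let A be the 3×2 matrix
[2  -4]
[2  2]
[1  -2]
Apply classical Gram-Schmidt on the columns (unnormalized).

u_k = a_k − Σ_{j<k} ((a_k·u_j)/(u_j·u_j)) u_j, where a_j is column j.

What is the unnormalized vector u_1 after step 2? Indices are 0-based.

u_1 = (-8/3, 10/3, -4/3)

Step 1: u_0 = a_0 = (2, 2, 1).
Step 2: u_1 = a_1 − (-2/3)·u_0 = (-8/3, 10/3, -4/3).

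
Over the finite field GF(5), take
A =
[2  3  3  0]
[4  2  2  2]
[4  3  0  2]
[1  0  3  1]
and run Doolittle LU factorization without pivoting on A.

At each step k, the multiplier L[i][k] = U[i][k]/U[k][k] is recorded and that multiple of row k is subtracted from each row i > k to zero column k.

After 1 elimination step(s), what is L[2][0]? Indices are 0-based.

L[2][0] = 2

k=0: U[0][0]=2
  eliminate (1,0): mult=2, new row 1: (0, 1, 1, 2); set L[1][0]=2
  eliminate (2,0): mult=2, new row 2: (0, 2, 4, 2); set L[2][0]=2
  eliminate (3,0): mult=3, new row 3: (0, 1, 4, 1); set L[3][0]=3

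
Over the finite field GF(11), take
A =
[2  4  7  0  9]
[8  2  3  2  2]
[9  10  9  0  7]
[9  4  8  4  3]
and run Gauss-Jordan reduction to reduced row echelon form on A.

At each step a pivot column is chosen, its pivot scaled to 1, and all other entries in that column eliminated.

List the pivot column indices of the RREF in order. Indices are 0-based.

[1] R0 /= 2  ⇒  (1, 2, 9, 0, 10)
     R1 -= 8·R0  ⇒  (0, 8, 8, 2, 10)
     R2 -= 9·R0  ⇒  (0, 3, 5, 0, 5)
     R3 -= 9·R0  ⇒  (0, 8, 4, 4, 1)
[2] R1 /= 8  ⇒  (0, 1, 1, 3, 4)
     R0 -= 2·R1  ⇒  (1, 0, 7, 5, 2)
     R2 -= 3·R1  ⇒  (0, 0, 2, 2, 4)
     R3 -= 8·R1  ⇒  (0, 0, 7, 2, 2)
[3] R2 /= 2  ⇒  (0, 0, 1, 1, 2)
     R0 -= 7·R2  ⇒  (1, 0, 0, 9, 10)
     R1 -= 1·R2  ⇒  (0, 1, 0, 2, 2)
     R3 -= 7·R2  ⇒  (0, 0, 0, 6, 10)
[4] R3 /= 6  ⇒  (0, 0, 0, 1, 9)
     R0 -= 9·R3  ⇒  (1, 0, 0, 0, 6)
     R1 -= 2·R3  ⇒  (0, 1, 0, 0, 6)
     R2 -= 1·R3  ⇒  (0, 0, 1, 0, 4)

pivot columns: 0, 1, 2, 3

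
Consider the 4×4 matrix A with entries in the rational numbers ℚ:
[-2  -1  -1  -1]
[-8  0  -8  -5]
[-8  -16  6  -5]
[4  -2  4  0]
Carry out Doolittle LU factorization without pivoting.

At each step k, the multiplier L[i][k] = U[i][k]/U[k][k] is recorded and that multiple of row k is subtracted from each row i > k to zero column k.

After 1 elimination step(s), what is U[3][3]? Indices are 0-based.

[col 0] pivot -2
  R1 -= 4*R0 → (0, 4, -4, -1)  (L[1][0] := 4)
  R2 -= 4*R0 → (0, -12, 10, -1)  (L[2][0] := 4)
  R3 -= -2*R0 → (0, -4, 2, -2)  (L[3][0] := -2)

U[3][3] = -2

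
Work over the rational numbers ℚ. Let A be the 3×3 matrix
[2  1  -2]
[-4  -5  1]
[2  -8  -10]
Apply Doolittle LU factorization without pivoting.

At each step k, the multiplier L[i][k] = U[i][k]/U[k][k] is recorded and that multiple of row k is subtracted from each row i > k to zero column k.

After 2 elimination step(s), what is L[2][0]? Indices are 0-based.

k=0: U[0][0]=2
  eliminate (1,0): mult=-2, new row 1: (0, -3, -3); set L[1][0]=-2
  eliminate (2,0): mult=1, new row 2: (0, -9, -8); set L[2][0]=1
k=1: U[1][1]=-3
  eliminate (2,1): mult=3, new row 2: (0, 0, 1); set L[2][1]=3

L[2][0] = 1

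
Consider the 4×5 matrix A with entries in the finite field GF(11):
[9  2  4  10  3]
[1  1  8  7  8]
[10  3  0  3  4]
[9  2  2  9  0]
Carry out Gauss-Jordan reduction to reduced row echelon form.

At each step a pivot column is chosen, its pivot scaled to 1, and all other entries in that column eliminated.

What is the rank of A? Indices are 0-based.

step 1: normalize row 0 (÷9) = (1, 10, 9, 6, 4)
  row 1: subtract 1×row0 = (0, 2, 10, 1, 4)
  row 2: subtract 10×row0 = (0, 2, 9, 9, 8)
  row 3: subtract 9×row0 = (0, 0, 9, 10, 8)
step 2: normalize row 1 (÷2) = (0, 1, 5, 6, 2)
  row 0: subtract 10×row1 = (1, 0, 3, 1, 6)
  row 2: subtract 2×row1 = (0, 0, 10, 8, 4)
step 3: normalize row 2 (÷10) = (0, 0, 1, 3, 7)
  row 0: subtract 3×row2 = (1, 0, 0, 3, 7)
  row 1: subtract 5×row2 = (0, 1, 0, 2, 0)
  row 3: subtract 9×row2 = (0, 0, 0, 5, 0)
step 4: normalize row 3 (÷5) = (0, 0, 0, 1, 0)
  row 0: subtract 3×row3 = (1, 0, 0, 0, 7)
  row 1: subtract 2×row3 = (0, 1, 0, 0, 0)
  row 2: subtract 3×row3 = (0, 0, 1, 0, 7)

rank = 4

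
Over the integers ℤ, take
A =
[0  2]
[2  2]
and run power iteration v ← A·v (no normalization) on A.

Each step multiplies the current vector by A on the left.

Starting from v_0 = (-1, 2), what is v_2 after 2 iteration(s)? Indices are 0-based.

v_2 = (4, 12)

v_0 = (-1, 2).
v_1 = A·v_0 = (4, 2).
v_2 = A·v_1 = (4, 12).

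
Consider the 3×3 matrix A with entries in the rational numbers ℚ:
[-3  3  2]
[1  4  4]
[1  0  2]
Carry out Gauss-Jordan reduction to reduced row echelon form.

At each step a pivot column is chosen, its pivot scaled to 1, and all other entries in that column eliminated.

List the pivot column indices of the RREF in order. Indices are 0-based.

pivot columns: 0, 1, 2

[1] R0 /= -3  ⇒  (1, -1, -2/3)
     R1 -= 1·R0  ⇒  (0, 5, 14/3)
     R2 -= 1·R0  ⇒  (0, 1, 8/3)
[2] R1 /= 5  ⇒  (0, 1, 14/15)
     R0 -= -1·R1  ⇒  (1, 0, 4/15)
     R2 -= 1·R1  ⇒  (0, 0, 26/15)
[3] R2 /= 26/15  ⇒  (0, 0, 1)
     R0 -= 4/15·R2  ⇒  (1, 0, 0)
     R1 -= 14/15·R2  ⇒  (0, 1, 0)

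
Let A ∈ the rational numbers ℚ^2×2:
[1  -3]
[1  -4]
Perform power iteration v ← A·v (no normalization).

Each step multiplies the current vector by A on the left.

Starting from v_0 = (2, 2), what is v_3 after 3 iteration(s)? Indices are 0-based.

v_3 = (-46, -66)

v_0 = (2, 2).
v_1 = A·v_0 = (-4, -6).
v_2 = A·v_1 = (14, 20).
v_3 = A·v_2 = (-46, -66).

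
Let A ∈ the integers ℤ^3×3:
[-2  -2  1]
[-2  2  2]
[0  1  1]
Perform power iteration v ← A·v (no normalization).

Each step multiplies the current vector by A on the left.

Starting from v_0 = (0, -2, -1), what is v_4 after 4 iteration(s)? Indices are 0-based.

v_4 = (45, -276, -105)

v_0 = (0, -2, -1).
v_1 = A·v_0 = (3, -6, -3).
v_2 = A·v_1 = (3, -24, -9).
v_3 = A·v_2 = (33, -72, -33).
v_4 = A·v_3 = (45, -276, -105).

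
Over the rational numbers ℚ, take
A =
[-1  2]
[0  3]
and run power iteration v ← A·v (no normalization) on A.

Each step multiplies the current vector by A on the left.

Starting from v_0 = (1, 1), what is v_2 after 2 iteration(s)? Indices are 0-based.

v_0 = (1, 1).
v_1 = A·v_0 = (1, 3).
v_2 = A·v_1 = (5, 9).

v_2 = (5, 9)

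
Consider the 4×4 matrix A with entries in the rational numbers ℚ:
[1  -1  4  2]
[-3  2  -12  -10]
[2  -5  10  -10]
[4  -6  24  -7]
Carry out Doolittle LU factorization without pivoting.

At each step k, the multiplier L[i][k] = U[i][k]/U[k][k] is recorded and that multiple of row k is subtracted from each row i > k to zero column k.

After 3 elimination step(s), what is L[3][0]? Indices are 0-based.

L[3][0] = 4

Step 1: pivot at (0,0) is 1.
  row1 ← row1 − (-3)·row0  ⇒  L[1][0]=-3, U row1=(0, -1, 0, -4)
  row2 ← row2 − (2)·row0  ⇒  L[2][0]=2, U row2=(0, -3, 2, -14)
  row3 ← row3 − (4)·row0  ⇒  L[3][0]=4, U row3=(0, -2, 8, -15)
Step 2: pivot at (1,1) is -1.
  row2 ← row2 − (3)·row1  ⇒  L[2][1]=3, U row2=(0, 0, 2, -2)
  row3 ← row3 − (2)·row1  ⇒  L[3][1]=2, U row3=(0, 0, 8, -7)
Step 3: pivot at (2,2) is 2.
  row3 ← row3 − (4)·row2  ⇒  L[3][2]=4, U row3=(0, 0, 0, 1)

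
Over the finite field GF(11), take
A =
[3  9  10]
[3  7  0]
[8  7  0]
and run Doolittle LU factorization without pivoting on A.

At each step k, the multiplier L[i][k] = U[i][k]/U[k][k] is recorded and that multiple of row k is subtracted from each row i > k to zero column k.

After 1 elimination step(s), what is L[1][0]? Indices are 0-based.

L[1][0] = 1

Step 1: pivot at (0,0) is 3.
  row1 ← row1 − (1)·row0  ⇒  L[1][0]=1, U row1=(0, 9, 1)
  row2 ← row2 − (10)·row0  ⇒  L[2][0]=10, U row2=(0, 5, 10)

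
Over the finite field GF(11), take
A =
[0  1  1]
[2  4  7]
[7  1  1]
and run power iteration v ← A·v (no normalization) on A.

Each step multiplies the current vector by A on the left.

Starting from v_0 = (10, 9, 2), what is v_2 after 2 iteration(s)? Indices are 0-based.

v_2 = (8, 0, 8)

v_0 = (10, 9, 2).
v_1 = A·v_0 = (0, 4, 4).
v_2 = A·v_1 = (8, 0, 8).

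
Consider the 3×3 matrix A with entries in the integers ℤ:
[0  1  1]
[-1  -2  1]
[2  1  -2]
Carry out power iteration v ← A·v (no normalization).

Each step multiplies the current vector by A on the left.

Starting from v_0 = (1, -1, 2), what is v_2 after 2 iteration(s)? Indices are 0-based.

v_2 = (0, -10, 11)

v_0 = (1, -1, 2).
v_1 = A·v_0 = (1, 3, -3).
v_2 = A·v_1 = (0, -10, 11).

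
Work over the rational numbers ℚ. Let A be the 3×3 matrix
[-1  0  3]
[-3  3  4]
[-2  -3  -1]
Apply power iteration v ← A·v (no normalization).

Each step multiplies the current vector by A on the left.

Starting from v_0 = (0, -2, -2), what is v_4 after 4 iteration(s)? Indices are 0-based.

v_0 = (0, -2, -2).
v_1 = A·v_0 = (-6, -14, 8).
v_2 = A·v_1 = (30, 8, 46).
v_3 = A·v_2 = (108, 118, -130).
v_4 = A·v_3 = (-498, -490, -440).

v_4 = (-498, -490, -440)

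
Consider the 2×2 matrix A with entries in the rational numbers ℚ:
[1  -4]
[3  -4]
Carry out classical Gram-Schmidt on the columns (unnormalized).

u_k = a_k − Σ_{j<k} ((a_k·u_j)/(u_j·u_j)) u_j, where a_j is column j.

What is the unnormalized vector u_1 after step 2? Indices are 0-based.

Step 1: u_0 = a_0 = (1, 3).
Step 2: u_1 = a_1 − (-8/5)·u_0 = (-12/5, 4/5).

u_1 = (-12/5, 4/5)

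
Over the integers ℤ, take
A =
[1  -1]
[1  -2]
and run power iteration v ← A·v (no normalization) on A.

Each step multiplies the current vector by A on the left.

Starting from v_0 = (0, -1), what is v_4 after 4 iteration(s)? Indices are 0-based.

v_4 = (-3, -8)

v_0 = (0, -1).
v_1 = A·v_0 = (1, 2).
v_2 = A·v_1 = (-1, -3).
v_3 = A·v_2 = (2, 5).
v_4 = A·v_3 = (-3, -8).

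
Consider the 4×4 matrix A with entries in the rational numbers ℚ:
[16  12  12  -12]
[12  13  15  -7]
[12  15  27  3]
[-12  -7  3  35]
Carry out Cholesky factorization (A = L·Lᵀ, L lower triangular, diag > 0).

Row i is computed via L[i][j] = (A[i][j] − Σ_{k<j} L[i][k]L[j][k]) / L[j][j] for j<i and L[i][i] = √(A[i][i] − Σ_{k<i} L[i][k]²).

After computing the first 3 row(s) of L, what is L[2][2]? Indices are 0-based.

Step 1: L[0][0] = √(16) = 4.
  L[1][0] = (12) / L[0][0] = 3.
Step 2: L[1][1] = √(4) = 2.
  L[2][0] = (12) / L[0][0] = 3.
  L[2][1] = (6) / L[1][1] = 3.
Step 3: L[2][2] = √(9) = 3.

L[2][2] = 3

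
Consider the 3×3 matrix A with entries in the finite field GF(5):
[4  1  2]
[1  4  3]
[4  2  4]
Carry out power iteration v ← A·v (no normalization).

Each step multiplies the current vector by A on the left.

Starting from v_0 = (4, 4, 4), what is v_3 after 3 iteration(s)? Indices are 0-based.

v_3 = (4, 1, 2)

v_0 = (4, 4, 4).
v_1 = A·v_0 = (3, 2, 0).
v_2 = A·v_1 = (4, 1, 1).
v_3 = A·v_2 = (4, 1, 2).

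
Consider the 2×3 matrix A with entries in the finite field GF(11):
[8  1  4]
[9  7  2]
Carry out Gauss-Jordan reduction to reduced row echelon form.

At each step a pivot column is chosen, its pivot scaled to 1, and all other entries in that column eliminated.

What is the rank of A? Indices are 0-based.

[1] R0 /= 8  ⇒  (1, 7, 6)
     R1 -= 9·R0  ⇒  (0, 10, 3)
[2] R1 /= 10  ⇒  (0, 1, 8)
     R0 -= 7·R1  ⇒  (1, 0, 5)

rank = 2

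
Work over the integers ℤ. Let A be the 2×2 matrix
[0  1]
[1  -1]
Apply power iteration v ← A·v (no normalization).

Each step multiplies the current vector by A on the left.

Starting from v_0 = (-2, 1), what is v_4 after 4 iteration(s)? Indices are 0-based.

v_0 = (-2, 1).
v_1 = A·v_0 = (1, -3).
v_2 = A·v_1 = (-3, 4).
v_3 = A·v_2 = (4, -7).
v_4 = A·v_3 = (-7, 11).

v_4 = (-7, 11)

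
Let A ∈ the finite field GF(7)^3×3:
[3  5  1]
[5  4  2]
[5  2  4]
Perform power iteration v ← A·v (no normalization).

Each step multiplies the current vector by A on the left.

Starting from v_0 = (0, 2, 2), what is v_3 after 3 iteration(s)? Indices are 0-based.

v_3 = (3, 2, 2)

v_0 = (0, 2, 2).
v_1 = A·v_0 = (5, 5, 5).
v_2 = A·v_1 = (3, 6, 6).
v_3 = A·v_2 = (3, 2, 2).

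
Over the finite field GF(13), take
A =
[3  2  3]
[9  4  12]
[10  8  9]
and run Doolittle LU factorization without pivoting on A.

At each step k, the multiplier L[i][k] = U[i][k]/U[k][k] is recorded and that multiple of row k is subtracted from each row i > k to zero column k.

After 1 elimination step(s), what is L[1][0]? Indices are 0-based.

L[1][0] = 3

[col 0] pivot 3
  R1 -= 3*R0 → (0, 11, 3)  (L[1][0] := 3)
  R2 -= 12*R0 → (0, 10, 12)  (L[2][0] := 12)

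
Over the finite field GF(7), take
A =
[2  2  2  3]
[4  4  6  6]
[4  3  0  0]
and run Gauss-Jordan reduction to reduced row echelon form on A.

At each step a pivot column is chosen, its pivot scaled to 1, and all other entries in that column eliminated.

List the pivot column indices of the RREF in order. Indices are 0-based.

pivot columns: 0, 1, 2

step 1: normalize row 0 (÷2) = (1, 1, 1, 5)
  row 1: subtract 4×row0 = (0, 0, 2, 0)
  row 2: subtract 4×row0 = (0, 6, 3, 1)
step 2: exchange rows 1,2
step 2: normalize row 1 (÷6) = (0, 1, 4, 6)
  row 0: subtract 1×row1 = (1, 0, 4, 6)
step 3: normalize row 2 (÷2) = (0, 0, 1, 0)
  row 0: subtract 4×row2 = (1, 0, 0, 6)
  row 1: subtract 4×row2 = (0, 1, 0, 6)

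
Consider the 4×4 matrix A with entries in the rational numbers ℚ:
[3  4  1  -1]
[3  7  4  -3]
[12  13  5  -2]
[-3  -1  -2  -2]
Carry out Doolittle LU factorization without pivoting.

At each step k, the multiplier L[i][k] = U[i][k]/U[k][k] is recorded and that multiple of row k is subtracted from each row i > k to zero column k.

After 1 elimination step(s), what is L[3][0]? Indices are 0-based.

Step 1: pivot at (0,0) is 3.
  row1 ← row1 − (1)·row0  ⇒  L[1][0]=1, U row1=(0, 3, 3, -2)
  row2 ← row2 − (4)·row0  ⇒  L[2][0]=4, U row2=(0, -3, 1, 2)
  row3 ← row3 − (-1)·row0  ⇒  L[3][0]=-1, U row3=(0, 3, -1, -3)

L[3][0] = -1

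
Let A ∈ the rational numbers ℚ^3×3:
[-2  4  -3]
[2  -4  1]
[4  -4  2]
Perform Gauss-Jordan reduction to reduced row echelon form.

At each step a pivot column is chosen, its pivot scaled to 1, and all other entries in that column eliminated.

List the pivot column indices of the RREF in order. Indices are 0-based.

step 1: normalize row 0 (÷-2) = (1, -2, 3/2)
  row 1: subtract 2×row0 = (0, 0, -2)
  row 2: subtract 4×row0 = (0, 4, -4)
step 2: exchange rows 1,2
step 2: normalize row 1 (÷4) = (0, 1, -1)
  row 0: subtract -2×row1 = (1, 0, -1/2)
step 3: normalize row 2 (÷-2) = (0, 0, 1)
  row 0: subtract -1/2×row2 = (1, 0, 0)
  row 1: subtract -1×row2 = (0, 1, 0)

pivot columns: 0, 1, 2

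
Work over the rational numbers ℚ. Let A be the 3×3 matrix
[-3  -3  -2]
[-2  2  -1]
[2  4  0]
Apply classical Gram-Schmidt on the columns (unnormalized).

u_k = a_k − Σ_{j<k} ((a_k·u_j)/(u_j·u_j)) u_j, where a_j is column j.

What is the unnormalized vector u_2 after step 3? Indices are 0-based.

u_2 = (-2/3, 1/3, -2/3)

Step 1: u_0 = a_0 = (-3, -2, 2).
Step 2: u_1 = a_1 − (13/17)·u_0 = (-12/17, 60/17, 42/17).
Step 3: u_2 = a_2 − (8/17)·u_0 − (-1/9)·u_1 = (-2/3, 1/3, -2/3).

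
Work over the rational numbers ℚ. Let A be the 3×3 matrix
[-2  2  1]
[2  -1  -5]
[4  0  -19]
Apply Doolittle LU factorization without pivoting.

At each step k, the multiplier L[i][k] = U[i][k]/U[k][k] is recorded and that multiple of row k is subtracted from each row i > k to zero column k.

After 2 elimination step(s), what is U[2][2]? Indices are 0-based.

[col 0] pivot -2
  R1 -= -1*R0 → (0, 1, -4)  (L[1][0] := -1)
  R2 -= -2*R0 → (0, 4, -17)  (L[2][0] := -2)
[col 1] pivot 1
  R2 -= 4*R1 → (0, 0, -1)  (L[2][1] := 4)

U[2][2] = -1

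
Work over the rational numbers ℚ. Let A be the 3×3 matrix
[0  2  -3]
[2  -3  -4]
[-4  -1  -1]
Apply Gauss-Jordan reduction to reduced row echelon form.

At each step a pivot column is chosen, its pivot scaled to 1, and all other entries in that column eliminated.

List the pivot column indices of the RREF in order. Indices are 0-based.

pivot columns: 0, 1, 2

step 1: exchange rows 0,1
step 1: normalize row 0 (÷2) = (1, -3/2, -2)
  row 2: subtract -4×row0 = (0, -7, -9)
step 2: normalize row 1 (÷2) = (0, 1, -3/2)
  row 0: subtract -3/2×row1 = (1, 0, -17/4)
  row 2: subtract -7×row1 = (0, 0, -39/2)
step 3: normalize row 2 (÷-39/2) = (0, 0, 1)
  row 0: subtract -17/4×row2 = (1, 0, 0)
  row 1: subtract -3/2×row2 = (0, 1, 0)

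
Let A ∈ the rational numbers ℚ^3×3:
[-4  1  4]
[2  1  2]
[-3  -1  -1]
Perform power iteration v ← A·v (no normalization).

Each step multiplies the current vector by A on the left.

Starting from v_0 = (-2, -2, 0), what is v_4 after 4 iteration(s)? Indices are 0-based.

v_4 = (218, -162, 220)

v_0 = (-2, -2, 0).
v_1 = A·v_0 = (6, -6, 8).
v_2 = A·v_1 = (2, 22, -20).
v_3 = A·v_2 = (-66, -14, -8).
v_4 = A·v_3 = (218, -162, 220).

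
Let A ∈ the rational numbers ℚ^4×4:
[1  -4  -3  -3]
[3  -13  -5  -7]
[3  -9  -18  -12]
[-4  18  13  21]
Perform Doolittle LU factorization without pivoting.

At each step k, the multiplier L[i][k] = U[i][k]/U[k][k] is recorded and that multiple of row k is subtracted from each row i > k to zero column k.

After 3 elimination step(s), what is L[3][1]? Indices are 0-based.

Step 1: pivot at (0,0) is 1.
  row1 ← row1 − (3)·row0  ⇒  L[1][0]=3, U row1=(0, -1, 4, 2)
  row2 ← row2 − (3)·row0  ⇒  L[2][0]=3, U row2=(0, 3, -9, -3)
  row3 ← row3 − (-4)·row0  ⇒  L[3][0]=-4, U row3=(0, 2, 1, 9)
Step 2: pivot at (1,1) is -1.
  row2 ← row2 − (-3)·row1  ⇒  L[2][1]=-3, U row2=(0, 0, 3, 3)
  row3 ← row3 − (-2)·row1  ⇒  L[3][1]=-2, U row3=(0, 0, 9, 13)
Step 3: pivot at (2,2) is 3.
  row3 ← row3 − (3)·row2  ⇒  L[3][2]=3, U row3=(0, 0, 0, 4)

L[3][1] = -2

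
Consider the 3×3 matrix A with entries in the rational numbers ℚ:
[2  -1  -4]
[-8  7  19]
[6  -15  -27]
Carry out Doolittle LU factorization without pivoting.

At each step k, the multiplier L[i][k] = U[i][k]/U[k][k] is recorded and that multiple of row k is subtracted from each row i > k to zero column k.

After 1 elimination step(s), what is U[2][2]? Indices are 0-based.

U[2][2] = -15

k=0: U[0][0]=2
  eliminate (1,0): mult=-4, new row 1: (0, 3, 3); set L[1][0]=-4
  eliminate (2,0): mult=3, new row 2: (0, -12, -15); set L[2][0]=3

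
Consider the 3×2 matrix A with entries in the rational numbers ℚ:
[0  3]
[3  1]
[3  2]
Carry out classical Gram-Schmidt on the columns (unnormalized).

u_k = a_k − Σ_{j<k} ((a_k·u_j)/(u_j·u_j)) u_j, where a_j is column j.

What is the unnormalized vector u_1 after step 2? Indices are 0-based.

Step 1: u_0 = a_0 = (0, 3, 3).
Step 2: u_1 = a_1 − (1/2)·u_0 = (3, -1/2, 1/2).

u_1 = (3, -1/2, 1/2)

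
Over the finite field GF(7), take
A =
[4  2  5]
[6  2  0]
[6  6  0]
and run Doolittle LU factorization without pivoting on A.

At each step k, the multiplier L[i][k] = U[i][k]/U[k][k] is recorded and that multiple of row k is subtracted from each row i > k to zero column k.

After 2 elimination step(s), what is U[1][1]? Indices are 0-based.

U[1][1] = 6

Step 1: pivot at (0,0) is 4.
  row1 ← row1 − (5)·row0  ⇒  L[1][0]=5, U row1=(0, 6, 3)
  row2 ← row2 − (5)·row0  ⇒  L[2][0]=5, U row2=(0, 3, 3)
Step 2: pivot at (1,1) is 6.
  row2 ← row2 − (4)·row1  ⇒  L[2][1]=4, U row2=(0, 0, 5)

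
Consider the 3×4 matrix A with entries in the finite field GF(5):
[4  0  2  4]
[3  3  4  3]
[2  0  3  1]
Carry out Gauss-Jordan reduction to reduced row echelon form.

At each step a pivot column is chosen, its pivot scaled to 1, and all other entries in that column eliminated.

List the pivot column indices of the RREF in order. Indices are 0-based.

[1] R0 /= 4  ⇒  (1, 0, 3, 1)
     R1 -= 3·R0  ⇒  (0, 3, 0, 0)
     R2 -= 2·R0  ⇒  (0, 0, 2, 4)
[2] R1 /= 3  ⇒  (0, 1, 0, 0)
[3] R2 /= 2  ⇒  (0, 0, 1, 2)
     R0 -= 3·R2  ⇒  (1, 0, 0, 0)

pivot columns: 0, 1, 2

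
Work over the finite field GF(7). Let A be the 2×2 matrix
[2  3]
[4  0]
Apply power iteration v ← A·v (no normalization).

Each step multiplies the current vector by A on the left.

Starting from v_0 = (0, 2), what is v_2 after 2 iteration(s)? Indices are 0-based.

v_2 = (5, 3)

v_0 = (0, 2).
v_1 = A·v_0 = (6, 0).
v_2 = A·v_1 = (5, 3).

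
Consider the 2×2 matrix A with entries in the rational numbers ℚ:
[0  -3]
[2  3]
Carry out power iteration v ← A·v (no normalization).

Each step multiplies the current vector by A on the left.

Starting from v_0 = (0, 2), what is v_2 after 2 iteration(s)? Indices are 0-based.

v_0 = (0, 2).
v_1 = A·v_0 = (-6, 6).
v_2 = A·v_1 = (-18, 6).

v_2 = (-18, 6)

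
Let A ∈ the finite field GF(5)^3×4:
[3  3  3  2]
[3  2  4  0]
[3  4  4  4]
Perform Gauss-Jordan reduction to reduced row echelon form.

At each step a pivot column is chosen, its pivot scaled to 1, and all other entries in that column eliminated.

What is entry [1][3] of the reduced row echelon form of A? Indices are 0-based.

M[1][3] = 2

pivot(0,0)=3: scale R0 → (1, 1, 1, 4)
  clear (1,0): R1 −= (3)R0 → (0, 4, 1, 3)
  clear (2,0): R2 −= (3)R0 → (0, 1, 1, 2)
pivot(1,1)=4: scale R1 → (0, 1, 4, 2)
  clear (0,1): R0 −= (1)R1 → (1, 0, 2, 2)
  clear (2,1): R2 −= (1)R1 → (0, 0, 2, 0)
pivot(2,2)=2: scale R2 → (0, 0, 1, 0)
  clear (0,2): R0 −= (2)R2 → (1, 0, 0, 2)
  clear (1,2): R1 −= (4)R2 → (0, 1, 0, 2)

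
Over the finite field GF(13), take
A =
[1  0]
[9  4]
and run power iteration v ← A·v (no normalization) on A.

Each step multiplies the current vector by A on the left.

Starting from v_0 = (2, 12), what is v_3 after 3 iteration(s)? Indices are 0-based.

v_0 = (2, 12).
v_1 = A·v_0 = (2, 1).
v_2 = A·v_1 = (2, 9).
v_3 = A·v_2 = (2, 2).

v_3 = (2, 2)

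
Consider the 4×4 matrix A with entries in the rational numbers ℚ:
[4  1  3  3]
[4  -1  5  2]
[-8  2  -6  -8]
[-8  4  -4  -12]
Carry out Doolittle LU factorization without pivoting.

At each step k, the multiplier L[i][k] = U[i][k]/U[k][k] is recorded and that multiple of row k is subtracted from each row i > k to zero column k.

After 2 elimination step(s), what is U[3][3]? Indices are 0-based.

Step 1: pivot at (0,0) is 4.
  row1 ← row1 − (1)·row0  ⇒  L[1][0]=1, U row1=(0, -2, 2, -1)
  row2 ← row2 − (-2)·row0  ⇒  L[2][0]=-2, U row2=(0, 4, 0, -2)
  row3 ← row3 − (-2)·row0  ⇒  L[3][0]=-2, U row3=(0, 6, 2, -6)
Step 2: pivot at (1,1) is -2.
  row2 ← row2 − (-2)·row1  ⇒  L[2][1]=-2, U row2=(0, 0, 4, -4)
  row3 ← row3 − (-3)·row1  ⇒  L[3][1]=-3, U row3=(0, 0, 8, -9)

U[3][3] = -9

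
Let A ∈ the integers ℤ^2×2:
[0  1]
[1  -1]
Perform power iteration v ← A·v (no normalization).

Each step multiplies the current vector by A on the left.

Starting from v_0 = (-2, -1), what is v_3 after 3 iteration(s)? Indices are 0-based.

v_0 = (-2, -1).
v_1 = A·v_0 = (-1, -1).
v_2 = A·v_1 = (-1, 0).
v_3 = A·v_2 = (0, -1).

v_3 = (0, -1)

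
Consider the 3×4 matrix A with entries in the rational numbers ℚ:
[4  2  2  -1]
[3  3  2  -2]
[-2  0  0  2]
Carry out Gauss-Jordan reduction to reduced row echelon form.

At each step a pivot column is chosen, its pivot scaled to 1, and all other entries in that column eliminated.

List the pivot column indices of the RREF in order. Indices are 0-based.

pivot(0,0)=4: scale R0 → (1, 1/2, 1/2, -1/4)
  clear (1,0): R1 −= (3)R0 → (0, 3/2, 1/2, -5/4)
  clear (2,0): R2 −= (-2)R0 → (0, 1, 1, 3/2)
pivot(1,1)=3/2: scale R1 → (0, 1, 1/3, -5/6)
  clear (0,1): R0 −= (1/2)R1 → (1, 0, 1/3, 1/6)
  clear (2,1): R2 −= (1)R1 → (0, 0, 2/3, 7/3)
pivot(2,2)=2/3: scale R2 → (0, 0, 1, 7/2)
  clear (0,2): R0 −= (1/3)R2 → (1, 0, 0, -1)
  clear (1,2): R1 −= (1/3)R2 → (0, 1, 0, -2)

pivot columns: 0, 1, 2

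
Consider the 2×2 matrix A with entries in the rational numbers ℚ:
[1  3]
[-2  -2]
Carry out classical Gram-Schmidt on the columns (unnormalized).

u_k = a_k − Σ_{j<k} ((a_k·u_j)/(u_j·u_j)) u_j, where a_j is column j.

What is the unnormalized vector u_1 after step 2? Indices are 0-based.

u_1 = (8/5, 4/5)

Step 1: u_0 = a_0 = (1, -2).
Step 2: u_1 = a_1 − (7/5)·u_0 = (8/5, 4/5).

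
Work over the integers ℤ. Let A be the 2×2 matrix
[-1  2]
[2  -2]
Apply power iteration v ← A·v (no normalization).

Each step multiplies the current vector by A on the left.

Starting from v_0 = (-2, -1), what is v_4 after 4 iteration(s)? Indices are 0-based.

v_0 = (-2, -1).
v_1 = A·v_0 = (0, -2).
v_2 = A·v_1 = (-4, 4).
v_3 = A·v_2 = (12, -16).
v_4 = A·v_3 = (-44, 56).

v_4 = (-44, 56)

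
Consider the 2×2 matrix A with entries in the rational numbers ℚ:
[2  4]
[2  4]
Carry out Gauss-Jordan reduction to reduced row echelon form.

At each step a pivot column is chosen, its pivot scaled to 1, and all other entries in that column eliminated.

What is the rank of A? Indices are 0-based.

step 1: normalize row 0 (÷2) = (1, 2)
  row 1: subtract 2×row0 = (0, 0)
skip col 1 (zero from row 1)

rank = 1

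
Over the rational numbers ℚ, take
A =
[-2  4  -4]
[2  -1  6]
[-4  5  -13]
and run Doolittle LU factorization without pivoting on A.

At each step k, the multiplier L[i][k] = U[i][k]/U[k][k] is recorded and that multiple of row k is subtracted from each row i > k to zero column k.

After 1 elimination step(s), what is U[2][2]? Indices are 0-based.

Step 1: pivot at (0,0) is -2.
  row1 ← row1 − (-1)·row0  ⇒  L[1][0]=-1, U row1=(0, 3, 2)
  row2 ← row2 − (2)·row0  ⇒  L[2][0]=2, U row2=(0, -3, -5)

U[2][2] = -5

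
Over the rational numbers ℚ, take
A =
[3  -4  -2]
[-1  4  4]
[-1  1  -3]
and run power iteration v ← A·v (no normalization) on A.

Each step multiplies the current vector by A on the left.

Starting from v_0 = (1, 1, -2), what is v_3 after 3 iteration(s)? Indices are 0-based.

v_3 = (99, -117, 62)

v_0 = (1, 1, -2).
v_1 = A·v_0 = (3, -5, 6).
v_2 = A·v_1 = (17, 1, -26).
v_3 = A·v_2 = (99, -117, 62).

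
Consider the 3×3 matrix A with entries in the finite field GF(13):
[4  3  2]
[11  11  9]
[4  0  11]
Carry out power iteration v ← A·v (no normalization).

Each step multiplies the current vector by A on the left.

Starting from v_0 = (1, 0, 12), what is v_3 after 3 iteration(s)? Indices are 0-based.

v_3 = (0, 2, 8)

v_0 = (1, 0, 12).
v_1 = A·v_0 = (2, 2, 6).
v_2 = A·v_1 = (0, 7, 9).
v_3 = A·v_2 = (0, 2, 8).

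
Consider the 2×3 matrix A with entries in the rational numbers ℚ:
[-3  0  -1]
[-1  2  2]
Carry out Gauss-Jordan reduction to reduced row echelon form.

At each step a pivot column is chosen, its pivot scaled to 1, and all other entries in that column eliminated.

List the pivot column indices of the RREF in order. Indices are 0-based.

step 1: normalize row 0 (÷-3) = (1, 0, 1/3)
  row 1: subtract -1×row0 = (0, 2, 7/3)
step 2: normalize row 1 (÷2) = (0, 1, 7/6)

pivot columns: 0, 1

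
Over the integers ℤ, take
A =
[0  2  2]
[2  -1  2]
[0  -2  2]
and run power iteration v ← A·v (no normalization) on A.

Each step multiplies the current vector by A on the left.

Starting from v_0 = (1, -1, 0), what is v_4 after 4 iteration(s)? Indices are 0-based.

v_4 = (42, -35, -34)

v_0 = (1, -1, 0).
v_1 = A·v_0 = (-2, 3, 2).
v_2 = A·v_1 = (10, -3, -2).
v_3 = A·v_2 = (-10, 19, 2).
v_4 = A·v_3 = (42, -35, -34).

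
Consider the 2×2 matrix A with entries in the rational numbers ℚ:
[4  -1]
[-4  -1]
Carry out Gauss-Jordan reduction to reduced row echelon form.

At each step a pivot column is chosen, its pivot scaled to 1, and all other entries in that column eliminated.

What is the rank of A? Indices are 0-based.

step 1: normalize row 0 (÷4) = (1, -1/4)
  row 1: subtract -4×row0 = (0, -2)
step 2: normalize row 1 (÷-2) = (0, 1)
  row 0: subtract -1/4×row1 = (1, 0)

rank = 2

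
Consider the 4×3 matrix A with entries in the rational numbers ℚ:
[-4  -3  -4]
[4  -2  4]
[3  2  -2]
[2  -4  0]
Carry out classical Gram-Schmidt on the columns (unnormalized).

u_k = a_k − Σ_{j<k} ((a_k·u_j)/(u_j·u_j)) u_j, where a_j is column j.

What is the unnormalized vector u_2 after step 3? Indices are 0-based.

u_2 = (-2648/1481, 2388/1481, -5432/1481, -1924/1481)

Step 1: u_0 = a_0 = (-4, 4, 3, 2).
Step 2: u_1 = a_1 − (2/45)·u_0 = (-127/45, -98/45, 28/15, -184/45).
Step 3: u_2 = a_2 − (26/45)·u_0 − (-52/1481)·u_1 = (-2648/1481, 2388/1481, -5432/1481, -1924/1481).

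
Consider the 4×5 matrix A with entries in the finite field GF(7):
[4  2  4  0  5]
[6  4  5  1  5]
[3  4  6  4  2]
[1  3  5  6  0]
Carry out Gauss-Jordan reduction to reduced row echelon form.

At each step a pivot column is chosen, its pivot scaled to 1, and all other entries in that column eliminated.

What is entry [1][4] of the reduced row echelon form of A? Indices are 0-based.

M[1][4] = 5

[1] R0 /= 4  ⇒  (1, 4, 1, 0, 3)
     R1 -= 6·R0  ⇒  (0, 1, 6, 1, 1)
     R2 -= 3·R0  ⇒  (0, 6, 3, 4, 0)
     R3 -= 1·R0  ⇒  (0, 6, 4, 6, 4)
[2] R1 /= 1  ⇒  (0, 1, 6, 1, 1)
     R0 -= 4·R1  ⇒  (1, 0, 5, 3, 6)
     R2 -= 6·R1  ⇒  (0, 0, 2, 5, 1)
     R3 -= 6·R1  ⇒  (0, 0, 3, 0, 5)
[3] R2 /= 2  ⇒  (0, 0, 1, 6, 4)
     R0 -= 5·R2  ⇒  (1, 0, 0, 1, 0)
     R1 -= 6·R2  ⇒  (0, 1, 0, 0, 5)
     R3 -= 3·R2  ⇒  (0, 0, 0, 3, 0)
[4] R3 /= 3  ⇒  (0, 0, 0, 1, 0)
     R0 -= 1·R3  ⇒  (1, 0, 0, 0, 0)
     R2 -= 6·R3  ⇒  (0, 0, 1, 0, 4)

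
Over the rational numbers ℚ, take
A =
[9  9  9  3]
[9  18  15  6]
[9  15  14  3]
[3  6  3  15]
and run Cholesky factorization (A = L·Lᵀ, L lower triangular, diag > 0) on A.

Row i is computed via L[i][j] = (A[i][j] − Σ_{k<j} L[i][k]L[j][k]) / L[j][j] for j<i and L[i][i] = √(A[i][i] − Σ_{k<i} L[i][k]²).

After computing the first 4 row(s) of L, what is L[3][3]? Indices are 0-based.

Step 1: L[0][0] = √(9) = 3.
  L[1][0] = (9) / L[0][0] = 3.
Step 2: L[1][1] = √(9) = 3.
  L[2][0] = (9) / L[0][0] = 3.
  L[2][1] = (6) / L[1][1] = 2.
Step 3: L[2][2] = √(1) = 1.
  L[3][0] = (3) / L[0][0] = 1.
  L[3][1] = (3) / L[1][1] = 1.
  L[3][2] = (-2) / L[2][2] = -2.
Step 4: L[3][3] = √(9) = 3.

L[3][3] = 3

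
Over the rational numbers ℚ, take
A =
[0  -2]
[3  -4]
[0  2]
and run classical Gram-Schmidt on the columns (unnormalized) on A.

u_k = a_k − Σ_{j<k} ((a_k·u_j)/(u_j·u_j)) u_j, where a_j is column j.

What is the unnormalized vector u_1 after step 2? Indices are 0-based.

u_1 = (-2, 0, 2)

Step 1: u_0 = a_0 = (0, 3, 0).
Step 2: u_1 = a_1 − (-4/3)·u_0 = (-2, 0, 2).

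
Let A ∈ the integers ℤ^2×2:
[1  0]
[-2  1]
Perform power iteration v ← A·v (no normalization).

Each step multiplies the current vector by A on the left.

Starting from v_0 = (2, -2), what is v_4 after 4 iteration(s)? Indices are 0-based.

v_4 = (2, -18)

v_0 = (2, -2).
v_1 = A·v_0 = (2, -6).
v_2 = A·v_1 = (2, -10).
v_3 = A·v_2 = (2, -14).
v_4 = A·v_3 = (2, -18).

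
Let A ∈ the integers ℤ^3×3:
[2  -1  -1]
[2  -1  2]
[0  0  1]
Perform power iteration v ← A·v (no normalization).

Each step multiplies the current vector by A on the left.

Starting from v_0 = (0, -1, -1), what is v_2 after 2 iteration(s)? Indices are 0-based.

v_2 = (6, 3, -1)

v_0 = (0, -1, -1).
v_1 = A·v_0 = (2, -1, -1).
v_2 = A·v_1 = (6, 3, -1).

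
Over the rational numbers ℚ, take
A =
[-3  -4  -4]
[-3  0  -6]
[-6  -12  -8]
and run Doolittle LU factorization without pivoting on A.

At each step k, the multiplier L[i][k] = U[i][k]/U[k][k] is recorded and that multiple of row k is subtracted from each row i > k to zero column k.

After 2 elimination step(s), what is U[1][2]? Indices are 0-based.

U[1][2] = -2

k=0: U[0][0]=-3
  eliminate (1,0): mult=1, new row 1: (0, 4, -2); set L[1][0]=1
  eliminate (2,0): mult=2, new row 2: (0, -4, 0); set L[2][0]=2
k=1: U[1][1]=4
  eliminate (2,1): mult=-1, new row 2: (0, 0, -2); set L[2][1]=-1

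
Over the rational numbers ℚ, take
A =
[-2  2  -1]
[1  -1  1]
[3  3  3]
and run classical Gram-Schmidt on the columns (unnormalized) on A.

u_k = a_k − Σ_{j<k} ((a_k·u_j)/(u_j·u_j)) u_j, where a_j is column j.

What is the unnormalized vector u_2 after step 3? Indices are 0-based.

Step 1: u_0 = a_0 = (-2, 1, 3).
Step 2: u_1 = a_1 − (2/7)·u_0 = (18/7, -9/7, 15/7).
Step 3: u_2 = a_2 − (6/7)·u_0 − (1/5)·u_1 = (1/5, 2/5, 0).

u_2 = (1/5, 2/5, 0)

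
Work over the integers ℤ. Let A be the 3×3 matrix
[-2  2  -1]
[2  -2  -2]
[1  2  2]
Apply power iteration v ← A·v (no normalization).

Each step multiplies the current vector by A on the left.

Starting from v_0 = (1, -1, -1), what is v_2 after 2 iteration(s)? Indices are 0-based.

v_2 = (21, -12, 3)

v_0 = (1, -1, -1).
v_1 = A·v_0 = (-3, 6, -3).
v_2 = A·v_1 = (21, -12, 3).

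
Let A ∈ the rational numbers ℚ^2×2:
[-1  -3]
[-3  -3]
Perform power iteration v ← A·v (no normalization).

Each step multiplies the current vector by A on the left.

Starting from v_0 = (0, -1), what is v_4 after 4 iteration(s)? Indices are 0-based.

v_4 = (-336, -468)

v_0 = (0, -1).
v_1 = A·v_0 = (3, 3).
v_2 = A·v_1 = (-12, -18).
v_3 = A·v_2 = (66, 90).
v_4 = A·v_3 = (-336, -468).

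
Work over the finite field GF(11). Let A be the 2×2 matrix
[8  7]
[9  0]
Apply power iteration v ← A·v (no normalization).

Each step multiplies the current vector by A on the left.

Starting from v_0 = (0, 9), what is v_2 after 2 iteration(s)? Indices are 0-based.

v_2 = (9, 6)

v_0 = (0, 9).
v_1 = A·v_0 = (8, 0).
v_2 = A·v_1 = (9, 6).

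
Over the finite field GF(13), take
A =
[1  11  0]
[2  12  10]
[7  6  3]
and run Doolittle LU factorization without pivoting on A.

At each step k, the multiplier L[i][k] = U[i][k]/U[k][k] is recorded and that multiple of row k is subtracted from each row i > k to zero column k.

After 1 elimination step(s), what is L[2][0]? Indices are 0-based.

[col 0] pivot 1
  R1 -= 2*R0 → (0, 3, 10)  (L[1][0] := 2)
  R2 -= 7*R0 → (0, 7, 3)  (L[2][0] := 7)

L[2][0] = 7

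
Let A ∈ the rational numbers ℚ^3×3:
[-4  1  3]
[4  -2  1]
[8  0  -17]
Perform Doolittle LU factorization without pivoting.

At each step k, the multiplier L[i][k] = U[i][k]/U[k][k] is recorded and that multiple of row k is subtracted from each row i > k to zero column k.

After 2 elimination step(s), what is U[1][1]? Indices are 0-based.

k=0: U[0][0]=-4
  eliminate (1,0): mult=-1, new row 1: (0, -1, 4); set L[1][0]=-1
  eliminate (2,0): mult=-2, new row 2: (0, 2, -11); set L[2][0]=-2
k=1: U[1][1]=-1
  eliminate (2,1): mult=-2, new row 2: (0, 0, -3); set L[2][1]=-2

U[1][1] = -1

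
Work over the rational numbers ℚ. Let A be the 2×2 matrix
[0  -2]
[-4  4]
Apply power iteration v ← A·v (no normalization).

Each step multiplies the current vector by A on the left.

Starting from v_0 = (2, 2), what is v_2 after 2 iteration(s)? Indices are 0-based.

v_2 = (0, 16)

v_0 = (2, 2).
v_1 = A·v_0 = (-4, 0).
v_2 = A·v_1 = (0, 16).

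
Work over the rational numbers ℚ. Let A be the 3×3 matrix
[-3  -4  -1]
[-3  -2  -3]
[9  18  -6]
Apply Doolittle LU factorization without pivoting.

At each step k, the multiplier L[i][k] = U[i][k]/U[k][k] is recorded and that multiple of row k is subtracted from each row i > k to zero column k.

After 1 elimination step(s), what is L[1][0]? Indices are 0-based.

L[1][0] = 1

Step 1: pivot at (0,0) is -3.
  row1 ← row1 − (1)·row0  ⇒  L[1][0]=1, U row1=(0, 2, -2)
  row2 ← row2 − (-3)·row0  ⇒  L[2][0]=-3, U row2=(0, 6, -9)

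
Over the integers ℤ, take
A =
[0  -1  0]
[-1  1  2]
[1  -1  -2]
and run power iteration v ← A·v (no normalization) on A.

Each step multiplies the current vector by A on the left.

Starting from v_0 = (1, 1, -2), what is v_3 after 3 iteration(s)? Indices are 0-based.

v_0 = (1, 1, -2).
v_1 = A·v_0 = (-1, -4, 4).
v_2 = A·v_1 = (4, 5, -5).
v_3 = A·v_2 = (-5, -9, 9).

v_3 = (-5, -9, 9)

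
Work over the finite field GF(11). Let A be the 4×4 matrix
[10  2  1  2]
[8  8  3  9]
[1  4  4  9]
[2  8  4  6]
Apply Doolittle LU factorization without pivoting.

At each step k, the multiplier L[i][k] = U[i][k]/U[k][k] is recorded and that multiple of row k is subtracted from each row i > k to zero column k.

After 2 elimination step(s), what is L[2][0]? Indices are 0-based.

L[2][0] = 10

Step 1: pivot at (0,0) is 10.
  row1 ← row1 − (3)·row0  ⇒  L[1][0]=3, U row1=(0, 2, 0, 3)
  row2 ← row2 − (10)·row0  ⇒  L[2][0]=10, U row2=(0, 6, 5, 0)
  row3 ← row3 − (9)·row0  ⇒  L[3][0]=9, U row3=(0, 1, 6, 10)
Step 2: pivot at (1,1) is 2.
  row2 ← row2 − (3)·row1  ⇒  L[2][1]=3, U row2=(0, 0, 5, 2)
  row3 ← row3 − (6)·row1  ⇒  L[3][1]=6, U row3=(0, 0, 6, 3)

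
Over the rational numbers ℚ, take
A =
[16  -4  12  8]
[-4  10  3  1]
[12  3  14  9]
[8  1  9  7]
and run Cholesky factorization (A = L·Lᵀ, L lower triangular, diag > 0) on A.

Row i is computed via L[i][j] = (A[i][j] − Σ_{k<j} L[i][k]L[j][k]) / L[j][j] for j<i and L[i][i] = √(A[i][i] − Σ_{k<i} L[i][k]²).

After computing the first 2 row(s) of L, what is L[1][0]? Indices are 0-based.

Step 1: L[0][0] = √(16) = 4.
  L[1][0] = (-4) / L[0][0] = -1.
Step 2: L[1][1] = √(9) = 3.

L[1][0] = -1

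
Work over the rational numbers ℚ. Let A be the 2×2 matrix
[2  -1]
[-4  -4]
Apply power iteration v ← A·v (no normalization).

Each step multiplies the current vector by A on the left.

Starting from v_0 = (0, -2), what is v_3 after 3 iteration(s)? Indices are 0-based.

v_0 = (0, -2).
v_1 = A·v_0 = (2, 8).
v_2 = A·v_1 = (-4, -40).
v_3 = A·v_2 = (32, 176).

v_3 = (32, 176)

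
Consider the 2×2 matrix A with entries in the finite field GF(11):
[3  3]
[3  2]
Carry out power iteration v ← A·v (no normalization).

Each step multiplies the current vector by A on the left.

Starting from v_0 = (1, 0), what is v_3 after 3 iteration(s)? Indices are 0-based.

v_0 = (1, 0).
v_1 = A·v_0 = (3, 3).
v_2 = A·v_1 = (7, 4).
v_3 = A·v_2 = (0, 7).

v_3 = (0, 7)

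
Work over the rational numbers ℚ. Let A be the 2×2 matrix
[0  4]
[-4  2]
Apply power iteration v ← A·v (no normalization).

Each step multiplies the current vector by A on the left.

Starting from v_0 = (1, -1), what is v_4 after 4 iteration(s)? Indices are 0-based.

v_0 = (1, -1).
v_1 = A·v_0 = (-4, -6).
v_2 = A·v_1 = (-24, 4).
v_3 = A·v_2 = (16, 104).
v_4 = A·v_3 = (416, 144).

v_4 = (416, 144)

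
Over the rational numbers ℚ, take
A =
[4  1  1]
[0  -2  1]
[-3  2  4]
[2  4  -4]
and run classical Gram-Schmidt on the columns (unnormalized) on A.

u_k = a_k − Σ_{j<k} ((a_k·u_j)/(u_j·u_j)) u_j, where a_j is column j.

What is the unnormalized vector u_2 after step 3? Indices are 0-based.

Step 1: u_0 = a_0 = (4, 0, -3, 2).
Step 2: u_1 = a_1 − (6/29)·u_0 = (5/29, -2, 76/29, 104/29).
Step 3: u_2 = a_2 − (-16/29)·u_0 − (-165/689)·u_1 = (2238/689, 359/689, 2048/689, -108/53).

u_2 = (2238/689, 359/689, 2048/689, -108/53)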